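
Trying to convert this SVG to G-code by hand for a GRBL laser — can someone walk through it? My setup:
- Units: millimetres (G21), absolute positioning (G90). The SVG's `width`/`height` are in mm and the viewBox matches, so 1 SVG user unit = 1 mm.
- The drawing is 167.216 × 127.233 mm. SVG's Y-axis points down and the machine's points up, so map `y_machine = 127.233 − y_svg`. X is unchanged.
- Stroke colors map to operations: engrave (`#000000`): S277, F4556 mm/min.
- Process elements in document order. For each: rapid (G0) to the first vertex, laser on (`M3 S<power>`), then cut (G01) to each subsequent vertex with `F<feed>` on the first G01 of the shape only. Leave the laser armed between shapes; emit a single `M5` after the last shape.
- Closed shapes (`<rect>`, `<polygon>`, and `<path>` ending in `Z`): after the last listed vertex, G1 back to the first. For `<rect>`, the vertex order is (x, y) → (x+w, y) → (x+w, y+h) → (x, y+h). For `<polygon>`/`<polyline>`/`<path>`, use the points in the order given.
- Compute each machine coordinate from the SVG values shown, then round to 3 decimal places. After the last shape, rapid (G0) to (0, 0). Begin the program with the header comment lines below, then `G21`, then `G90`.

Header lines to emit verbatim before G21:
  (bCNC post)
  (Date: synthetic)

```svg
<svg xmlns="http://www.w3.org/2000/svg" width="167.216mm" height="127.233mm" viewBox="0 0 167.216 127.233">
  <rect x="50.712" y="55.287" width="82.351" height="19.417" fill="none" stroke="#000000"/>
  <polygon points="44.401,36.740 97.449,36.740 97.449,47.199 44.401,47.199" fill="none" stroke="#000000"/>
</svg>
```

1 u = 1 mm; y_m = 127.233 − y.

[1] `<rect>` rectangle, #000000→engrave S277 F4556: (50.712,71.946) → (133.063,71.946) → (133.063,52.529) → (50.712,52.529) → (50.712,71.946) (closed)

[2] `<polygon>` rectangle, #000000→engrave S277 F4556: (44.401,90.493) → (97.449,90.493) → (97.449,80.034) → (44.401,80.034) → (44.401,90.493) (closed)

(bCNC post)
(Date: synthetic)
G21
G90
G0 X50.712 Y71.946
M3 S277
G01 X133.063 Y71.946 F4556
G01 X133.063 Y52.529
G01 X50.712 Y52.529
G01 X50.712 Y71.946
G0 X44.401 Y90.493
M3 S277
G01 X97.449 Y90.493 F4556
G01 X97.449 Y80.034
G01 X44.401 Y80.034
G01 X44.401 Y90.493
M5
G0 X0.000 Y0.000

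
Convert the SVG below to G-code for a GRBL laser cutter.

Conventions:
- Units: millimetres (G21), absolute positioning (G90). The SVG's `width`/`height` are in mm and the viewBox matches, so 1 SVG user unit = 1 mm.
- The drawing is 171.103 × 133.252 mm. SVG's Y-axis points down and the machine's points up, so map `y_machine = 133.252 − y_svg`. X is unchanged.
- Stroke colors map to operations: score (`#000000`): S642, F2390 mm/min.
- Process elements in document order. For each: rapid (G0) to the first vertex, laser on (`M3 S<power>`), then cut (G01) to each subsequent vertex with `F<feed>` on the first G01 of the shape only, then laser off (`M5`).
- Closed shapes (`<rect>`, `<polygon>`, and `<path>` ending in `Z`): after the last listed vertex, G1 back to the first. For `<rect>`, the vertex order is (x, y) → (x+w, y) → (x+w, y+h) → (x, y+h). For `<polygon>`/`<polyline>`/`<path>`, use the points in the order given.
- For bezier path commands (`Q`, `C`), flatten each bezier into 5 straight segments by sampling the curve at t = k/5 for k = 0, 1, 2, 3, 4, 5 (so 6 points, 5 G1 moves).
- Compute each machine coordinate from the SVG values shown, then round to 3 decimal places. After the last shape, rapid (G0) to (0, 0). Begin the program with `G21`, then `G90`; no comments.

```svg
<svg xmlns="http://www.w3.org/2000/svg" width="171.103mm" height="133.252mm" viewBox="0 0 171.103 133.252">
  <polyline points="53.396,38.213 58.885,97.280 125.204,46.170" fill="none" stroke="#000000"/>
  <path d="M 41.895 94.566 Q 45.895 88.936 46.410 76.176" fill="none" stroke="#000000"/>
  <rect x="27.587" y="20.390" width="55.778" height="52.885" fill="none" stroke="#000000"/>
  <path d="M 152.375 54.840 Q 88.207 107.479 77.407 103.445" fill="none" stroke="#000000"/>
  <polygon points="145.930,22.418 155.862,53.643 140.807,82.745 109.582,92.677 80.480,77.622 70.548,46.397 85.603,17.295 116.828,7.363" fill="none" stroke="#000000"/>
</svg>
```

G21
G90
G0 X53.396 Y95.039
M3 S642
G01 X58.885 Y35.972 F2390
G01 X125.204 Y87.082
M5
G0 X41.895 Y38.686
M3 S642
G01 X43.356 Y41.223 F2390
G01 X44.537 Y44.331
G01 X45.440 Y48.009
G01 X46.065 Y52.257
G01 X46.410 Y57.076
M5
G0 X27.587 Y112.862
M3 S642
G01 X83.365 Y112.862 F2390
G01 X83.365 Y59.977
G01 X27.587 Y59.977
G01 X27.587 Y112.862
M5
G0 X152.375 Y78.412
M3 S642
G01 X128.843 Y59.623 F2390
G01 X109.579 Y45.368
G01 X94.586 Y35.647
G01 X83.862 Y30.460
G01 X77.407 Y29.807
M5
G0 X145.930 Y110.834
M3 S642
G01 X155.862 Y79.609 F2390
G01 X140.807 Y50.507
G01 X109.582 Y40.575
G01 X80.480 Y55.630
G01 X70.548 Y86.855
G01 X85.603 Y115.957
G01 X116.828 Y125.889
G01 X145.930 Y110.834
M5
G0 X0.000 Y0.000

1 u = 1 mm; y_m = 133.252 − y.

[1] `<polyline>` open polyline, #000000→score S642 F2390: (53.396,95.039) → (58.885,35.972) → (125.204,87.082)

[2] `<path>` quadratic bezier, #000000→score S642 F2390: (41.895,38.686) → (43.356,41.223) → (44.537,44.331) → (45.440,48.009) → (46.065,52.257) → (46.410,57.076)

[3] `<rect>` rectangle, #000000→score S642 F2390: (27.587,112.862) → (83.365,112.862) → (83.365,59.977) → (27.587,59.977) → (27.587,112.862) (closed)

[4] `<path>` quadratic bezier, #000000→score S642 F2390: (152.375,78.412) → (128.843,59.623) → (109.579,45.368) → (94.586,35.647) → (83.862,30.460) → (77.407,29.807)

[5] `<polygon>` regular polygon, #000000→score S642 F2390: (145.930,110.834) → (155.862,79.609) → (140.807,50.507) → (109.582,40.575) → (80.480,55.630) → (70.548,86.855) → (85.603,115.957) → (116.828,125.889) → (145.930,110.834) (closed)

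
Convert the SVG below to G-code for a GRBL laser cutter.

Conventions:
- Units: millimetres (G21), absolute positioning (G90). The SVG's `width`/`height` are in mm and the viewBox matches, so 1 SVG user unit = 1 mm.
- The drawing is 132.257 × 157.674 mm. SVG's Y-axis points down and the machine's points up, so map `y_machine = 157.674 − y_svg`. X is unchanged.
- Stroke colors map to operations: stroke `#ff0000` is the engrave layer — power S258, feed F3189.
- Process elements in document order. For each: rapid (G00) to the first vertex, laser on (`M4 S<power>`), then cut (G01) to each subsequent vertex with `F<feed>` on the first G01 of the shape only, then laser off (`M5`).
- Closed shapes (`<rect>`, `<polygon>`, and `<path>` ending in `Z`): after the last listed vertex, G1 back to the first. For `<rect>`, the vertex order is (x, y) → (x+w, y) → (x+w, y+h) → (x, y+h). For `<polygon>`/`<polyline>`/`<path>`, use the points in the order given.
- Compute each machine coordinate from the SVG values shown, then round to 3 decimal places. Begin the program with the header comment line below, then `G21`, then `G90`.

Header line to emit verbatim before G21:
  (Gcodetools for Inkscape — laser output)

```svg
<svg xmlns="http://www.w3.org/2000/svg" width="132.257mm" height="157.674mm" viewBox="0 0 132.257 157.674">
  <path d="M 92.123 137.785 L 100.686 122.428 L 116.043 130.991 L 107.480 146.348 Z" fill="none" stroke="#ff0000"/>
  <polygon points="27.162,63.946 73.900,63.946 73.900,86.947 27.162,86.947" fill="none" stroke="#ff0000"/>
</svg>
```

Since the viewBox matches the mm dimensions, user units are millimetres directly. The only transform is the Y-flip y_m = 157.674 − y_svg.

Shape 1 is a regular polygon drawn with `<path>`. Its stroke #ff0000 means engrave at S258, F3189. After flipping Y the toolpath is (92.123,19.889) → (100.686,35.246) → (116.043,26.683) → (107.480,11.326) → (92.123,19.889), returning to the start.

Shape 2 is a rectangle drawn with `<polygon>`. Its stroke #ff0000 means engrave at S258, F3189. After flipping Y the toolpath is (27.162,93.728) → (73.900,93.728) → (73.900,70.727) → (27.162,70.727) → (27.162,93.728), returning to the start.

(Gcodetools for Inkscape — laser output)
G21
G90
G00 X92.123 Y19.889
M4 S258
G01 X100.686 Y35.246 F3189
G01 X116.043 Y26.683
G01 X107.480 Y11.326
G01 X92.123 Y19.889
M5
G00 X27.162 Y93.728
M4 S258
G01 X73.900 Y93.728 F3189
G01 X73.900 Y70.727
G01 X27.162 Y70.727
G01 X27.162 Y93.728
M5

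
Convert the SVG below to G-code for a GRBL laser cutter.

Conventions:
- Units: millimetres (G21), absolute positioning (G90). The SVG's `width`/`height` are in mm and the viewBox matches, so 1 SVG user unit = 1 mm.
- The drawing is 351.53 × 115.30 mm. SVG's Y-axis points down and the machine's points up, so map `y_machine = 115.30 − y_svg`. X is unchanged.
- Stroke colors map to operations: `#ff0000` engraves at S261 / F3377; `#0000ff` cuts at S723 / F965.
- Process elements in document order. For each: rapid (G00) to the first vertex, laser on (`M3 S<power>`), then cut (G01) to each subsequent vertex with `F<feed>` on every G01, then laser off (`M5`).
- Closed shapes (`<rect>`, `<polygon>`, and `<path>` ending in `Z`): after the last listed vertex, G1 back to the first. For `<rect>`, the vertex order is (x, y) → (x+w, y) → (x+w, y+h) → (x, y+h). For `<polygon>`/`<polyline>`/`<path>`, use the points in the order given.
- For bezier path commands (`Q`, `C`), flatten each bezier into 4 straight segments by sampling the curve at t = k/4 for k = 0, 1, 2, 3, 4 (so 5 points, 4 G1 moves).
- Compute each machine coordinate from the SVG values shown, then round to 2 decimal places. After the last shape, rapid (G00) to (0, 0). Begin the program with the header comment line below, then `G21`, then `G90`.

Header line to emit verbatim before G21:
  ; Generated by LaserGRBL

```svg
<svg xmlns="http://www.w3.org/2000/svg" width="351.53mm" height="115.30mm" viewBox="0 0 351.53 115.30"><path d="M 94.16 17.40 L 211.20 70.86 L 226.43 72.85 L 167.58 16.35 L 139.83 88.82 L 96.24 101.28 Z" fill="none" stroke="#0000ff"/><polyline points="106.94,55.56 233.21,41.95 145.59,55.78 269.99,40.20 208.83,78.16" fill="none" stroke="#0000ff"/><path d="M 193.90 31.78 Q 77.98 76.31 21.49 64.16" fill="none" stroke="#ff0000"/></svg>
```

; Generated by LaserGRBL
G21
G90
G00 X94.16 Y97.90
M3 S723
G01 X211.20 Y44.44 F965
G01 X226.43 Y42.45 F965
G01 X167.58 Y98.95 F965
G01 X139.83 Y26.48 F965
G01 X96.24 Y14.02 F965
G01 X94.16 Y97.90 F965
M5
G00 X106.94 Y59.74
M3 S723
G01 X233.21 Y73.35 F965
G01 X145.59 Y59.52 F965
G01 X269.99 Y75.10 F965
G01 X208.83 Y37.14 F965
M5
G00 X193.90 Y83.52
M3 S261
G01 X139.65 Y64.80 F3377
G01 X92.84 Y53.16 F3377
G01 X53.45 Y48.61 F3377
G01 X21.49 Y51.14 F3377
M5
G00 X0.00 Y0.00

Since the viewBox matches the mm dimensions, user units are millimetres directly. The only transform is the Y-flip y_m = 115.30 − y_svg.

Shape 1 is a closed polygon drawn with `<path>`. Its stroke #0000ff means cut at S723, F965. After flipping Y the toolpath is (94.16,97.90) → (211.20,44.44) → (226.43,42.45) → (167.58,98.95) → (139.83,26.48) → (96.24,14.02) → (94.16,97.90), returning to the start.

Shape 2 is a open polyline drawn with `<polyline>`. Its stroke #0000ff means cut at S723, F965. After flipping Y the toolpath is (106.94,59.74) → (233.21,73.35) → (145.59,59.52) → (269.99,75.10) → (208.83,37.14).

Shape 3 is a quadratic bezier drawn with `<path>`. Its stroke #ff0000 means engrave at S261, F3377. After flipping Y the toolpath is (193.90,83.52) → (139.65,64.80) → (92.84,53.16) → (53.45,48.61) → (21.49,51.14).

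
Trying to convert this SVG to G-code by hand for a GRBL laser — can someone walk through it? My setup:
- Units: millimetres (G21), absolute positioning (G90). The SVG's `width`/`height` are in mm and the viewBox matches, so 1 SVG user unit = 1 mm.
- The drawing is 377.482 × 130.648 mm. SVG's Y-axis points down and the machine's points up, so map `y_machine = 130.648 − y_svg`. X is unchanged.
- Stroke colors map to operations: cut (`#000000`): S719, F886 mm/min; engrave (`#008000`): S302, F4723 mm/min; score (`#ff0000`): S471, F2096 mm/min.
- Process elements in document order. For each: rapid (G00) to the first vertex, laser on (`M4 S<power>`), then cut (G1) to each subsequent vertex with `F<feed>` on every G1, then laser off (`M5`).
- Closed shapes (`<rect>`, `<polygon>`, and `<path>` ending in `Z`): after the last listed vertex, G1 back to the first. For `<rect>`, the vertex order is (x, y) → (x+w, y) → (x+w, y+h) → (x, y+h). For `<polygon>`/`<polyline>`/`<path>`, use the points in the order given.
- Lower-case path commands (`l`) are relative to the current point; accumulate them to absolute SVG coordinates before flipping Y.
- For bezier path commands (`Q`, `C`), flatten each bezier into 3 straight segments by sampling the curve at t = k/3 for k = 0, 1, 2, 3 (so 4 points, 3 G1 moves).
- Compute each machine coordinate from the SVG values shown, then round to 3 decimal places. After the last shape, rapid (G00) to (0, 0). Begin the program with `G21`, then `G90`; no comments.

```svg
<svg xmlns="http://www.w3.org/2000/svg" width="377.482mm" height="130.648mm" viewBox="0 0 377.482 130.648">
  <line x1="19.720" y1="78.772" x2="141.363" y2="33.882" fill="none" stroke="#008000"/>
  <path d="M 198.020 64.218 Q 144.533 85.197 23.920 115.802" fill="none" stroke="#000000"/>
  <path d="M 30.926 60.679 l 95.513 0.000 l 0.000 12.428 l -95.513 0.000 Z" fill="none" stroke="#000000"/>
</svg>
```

Since the viewBox matches the mm dimensions, user units are millimetres directly. The only transform is the Y-flip y_m = 130.648 − y_svg.

Shape 1 is a line segment drawn with `<line>`. Its stroke #008000 means engrave at S302, F4723. After flipping Y the toolpath is (19.720,51.876) → (141.363,96.766).

Shape 2 is a quadratic bezier drawn with `<path>`. Its stroke #000000 means cut at S719, F886. After flipping Y the toolpath is (198.020,66.430) → (154.904,51.374) → (96.870,34.180) → (23.920,14.846).

Shape 3 is a rectangle drawn with `<path>`. Its stroke #000000 means cut at S719, F886. After flipping Y the toolpath is (30.926,69.969) → (126.439,69.969) → (126.439,57.541) → (30.926,57.541) → (30.926,69.969), returning to the start.

G21
G90
G00 X19.720 Y51.876
M4 S302
G1 X141.363 Y96.766 F4723
M5
G00 X198.020 Y66.430
M4 S719
G1 X154.904 Y51.374 F886
G1 X96.870 Y34.180 F886
G1 X23.920 Y14.846 F886
M5
G00 X30.926 Y69.969
M4 S719
G1 X126.439 Y69.969 F886
G1 X126.439 Y57.541 F886
G1 X30.926 Y57.541 F886
G1 X30.926 Y69.969 F886
M5
G00 X0.000 Y0.000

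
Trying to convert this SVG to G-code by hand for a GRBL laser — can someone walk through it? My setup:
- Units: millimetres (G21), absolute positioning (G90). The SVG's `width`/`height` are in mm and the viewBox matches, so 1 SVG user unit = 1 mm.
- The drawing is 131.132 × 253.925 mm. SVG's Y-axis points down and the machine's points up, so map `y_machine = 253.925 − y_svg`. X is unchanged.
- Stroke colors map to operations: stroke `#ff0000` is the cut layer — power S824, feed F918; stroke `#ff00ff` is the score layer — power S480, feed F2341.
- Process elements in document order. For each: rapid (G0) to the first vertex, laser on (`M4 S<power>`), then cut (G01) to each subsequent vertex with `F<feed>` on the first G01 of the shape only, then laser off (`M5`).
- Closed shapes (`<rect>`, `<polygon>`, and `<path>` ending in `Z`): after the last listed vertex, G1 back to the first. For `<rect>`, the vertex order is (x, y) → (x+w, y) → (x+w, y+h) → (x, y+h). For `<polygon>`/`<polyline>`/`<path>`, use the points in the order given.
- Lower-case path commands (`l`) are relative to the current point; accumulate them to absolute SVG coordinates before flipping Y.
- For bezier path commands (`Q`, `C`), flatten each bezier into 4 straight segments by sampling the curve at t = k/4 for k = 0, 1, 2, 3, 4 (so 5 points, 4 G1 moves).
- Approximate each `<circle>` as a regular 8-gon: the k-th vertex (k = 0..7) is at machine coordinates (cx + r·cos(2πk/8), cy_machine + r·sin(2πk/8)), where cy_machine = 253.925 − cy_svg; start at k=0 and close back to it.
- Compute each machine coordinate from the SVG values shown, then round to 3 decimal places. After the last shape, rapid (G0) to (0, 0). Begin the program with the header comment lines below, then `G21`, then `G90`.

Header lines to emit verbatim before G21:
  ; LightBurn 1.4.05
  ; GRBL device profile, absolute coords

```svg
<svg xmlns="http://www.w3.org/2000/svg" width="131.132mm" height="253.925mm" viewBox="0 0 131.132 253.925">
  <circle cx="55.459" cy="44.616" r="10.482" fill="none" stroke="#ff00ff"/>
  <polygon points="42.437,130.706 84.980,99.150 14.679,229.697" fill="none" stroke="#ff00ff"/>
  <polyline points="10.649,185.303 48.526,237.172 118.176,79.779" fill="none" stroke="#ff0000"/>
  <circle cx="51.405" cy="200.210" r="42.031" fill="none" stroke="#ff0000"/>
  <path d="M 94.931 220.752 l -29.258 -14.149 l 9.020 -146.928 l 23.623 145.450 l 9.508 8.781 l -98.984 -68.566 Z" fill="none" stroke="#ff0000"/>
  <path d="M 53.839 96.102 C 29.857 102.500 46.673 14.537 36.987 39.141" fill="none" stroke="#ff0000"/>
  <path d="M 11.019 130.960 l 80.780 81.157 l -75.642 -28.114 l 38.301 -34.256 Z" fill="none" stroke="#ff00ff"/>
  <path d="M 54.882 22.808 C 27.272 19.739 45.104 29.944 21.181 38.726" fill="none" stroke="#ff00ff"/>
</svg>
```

; LightBurn 1.4.05
; GRBL device profile, absolute coords
G21
G90
G0 X65.941 Y209.309
M4 S480
G01 X62.871 Y216.721 F2341
G01 X55.459 Y219.791
G01 X48.047 Y216.721
G01 X44.977 Y209.309
G01 X48.047 Y201.897
G01 X55.459 Y198.827
G01 X62.871 Y201.897
G01 X65.941 Y209.309
M5
G0 X42.437 Y123.219
M4 S480
G01 X84.980 Y154.775 F2341
G01 X14.679 Y24.228
G01 X42.437 Y123.219
M5
G0 X10.649 Y68.622
M4 S824
G01 X48.526 Y16.753 F918
G01 X118.176 Y174.146
M5
G0 X93.436 Y53.715
M4 S824
G01 X81.125 Y83.435 F918
G01 X51.405 Y95.746
G01 X21.685 Y83.435
G01 X9.374 Y53.715
G01 X21.685 Y23.995
G01 X51.405 Y11.684
G01 X81.125 Y23.995
G01 X93.436 Y53.715
M5
G0 X94.931 Y33.173
M4 S824
G01 X65.673 Y47.322 F918
G01 X74.693 Y194.250
G01 X98.316 Y48.800
G01 X107.824 Y40.019
G01 X8.840 Y108.585
G01 X94.931 Y33.173
M5
G0 X53.839 Y157.823
M4 S824
G01 X42.451 Y167.484 F918
G01 X40.052 Y193.131
G01 X40.334 Y215.364
G01 X36.987 Y214.784
M5
G0 X11.019 Y122.965
M4 S480
G01 X91.799 Y41.808 F2341
G01 X16.157 Y69.922
G01 X54.458 Y104.178
G01 X11.019 Y122.965
M5
G0 X54.882 Y231.117
M4 S480
G01 X41.332 Y231.160 F2341
G01 X36.649 Y227.602
G01 X32.657 Y221.823
G01 X21.181 Y215.199
M5
G0 X0.000 Y0.000

1 u = 1 mm; y_m = 253.925 − y.

[1] `<circle>` circle, #ff00ff→score S480 F2341: (65.941,209.309) → (62.871,216.721) → (55.459,219.791) → (48.047,216.721) → (44.977,209.309) → (48.047,201.897) → (55.459,198.827) → (62.871,201.897) → (65.941,209.309) (closed)

[2] `<polygon>` closed polygon, #ff00ff→score S480 F2341: (42.437,123.219) → (84.980,154.775) → (14.679,24.228) → (42.437,123.219) (closed)

[3] `<polyline>` open polyline, #ff0000→cut S824 F918: (10.649,68.622) → (48.526,16.753) → (118.176,174.146)

[4] `<circle>` circle, #ff0000→cut S824 F918: (93.436,53.715) → (81.125,83.435) → (51.405,95.746) → (21.685,83.435) → (9.374,53.715) → (21.685,23.995) → (51.405,11.684) → (81.125,23.995) → (93.436,53.715) (closed)

[5] `<path>` closed polygon, #ff0000→cut S824 F918: (94.931,33.173) → (65.673,47.322) → (74.693,194.250) → (98.316,48.800) → (107.824,40.019) → (8.840,108.585) → (94.931,33.173) (closed)

[6] `<path>` cubic bezier, #ff0000→cut S824 F918: (53.839,157.823) → (42.451,167.484) → (40.052,193.131) → (40.334,215.364) → (36.987,214.784)

[7] `<path>` closed polygon, #ff00ff→score S480 F2341: (11.019,122.965) → (91.799,41.808) → (16.157,69.922) → (54.458,104.178) → (11.019,122.965) (closed)

[8] `<path>` cubic bezier, #ff00ff→score S480 F2341: (54.882,231.117) → (41.332,231.160) → (36.649,227.602) → (32.657,221.823) → (21.181,215.199)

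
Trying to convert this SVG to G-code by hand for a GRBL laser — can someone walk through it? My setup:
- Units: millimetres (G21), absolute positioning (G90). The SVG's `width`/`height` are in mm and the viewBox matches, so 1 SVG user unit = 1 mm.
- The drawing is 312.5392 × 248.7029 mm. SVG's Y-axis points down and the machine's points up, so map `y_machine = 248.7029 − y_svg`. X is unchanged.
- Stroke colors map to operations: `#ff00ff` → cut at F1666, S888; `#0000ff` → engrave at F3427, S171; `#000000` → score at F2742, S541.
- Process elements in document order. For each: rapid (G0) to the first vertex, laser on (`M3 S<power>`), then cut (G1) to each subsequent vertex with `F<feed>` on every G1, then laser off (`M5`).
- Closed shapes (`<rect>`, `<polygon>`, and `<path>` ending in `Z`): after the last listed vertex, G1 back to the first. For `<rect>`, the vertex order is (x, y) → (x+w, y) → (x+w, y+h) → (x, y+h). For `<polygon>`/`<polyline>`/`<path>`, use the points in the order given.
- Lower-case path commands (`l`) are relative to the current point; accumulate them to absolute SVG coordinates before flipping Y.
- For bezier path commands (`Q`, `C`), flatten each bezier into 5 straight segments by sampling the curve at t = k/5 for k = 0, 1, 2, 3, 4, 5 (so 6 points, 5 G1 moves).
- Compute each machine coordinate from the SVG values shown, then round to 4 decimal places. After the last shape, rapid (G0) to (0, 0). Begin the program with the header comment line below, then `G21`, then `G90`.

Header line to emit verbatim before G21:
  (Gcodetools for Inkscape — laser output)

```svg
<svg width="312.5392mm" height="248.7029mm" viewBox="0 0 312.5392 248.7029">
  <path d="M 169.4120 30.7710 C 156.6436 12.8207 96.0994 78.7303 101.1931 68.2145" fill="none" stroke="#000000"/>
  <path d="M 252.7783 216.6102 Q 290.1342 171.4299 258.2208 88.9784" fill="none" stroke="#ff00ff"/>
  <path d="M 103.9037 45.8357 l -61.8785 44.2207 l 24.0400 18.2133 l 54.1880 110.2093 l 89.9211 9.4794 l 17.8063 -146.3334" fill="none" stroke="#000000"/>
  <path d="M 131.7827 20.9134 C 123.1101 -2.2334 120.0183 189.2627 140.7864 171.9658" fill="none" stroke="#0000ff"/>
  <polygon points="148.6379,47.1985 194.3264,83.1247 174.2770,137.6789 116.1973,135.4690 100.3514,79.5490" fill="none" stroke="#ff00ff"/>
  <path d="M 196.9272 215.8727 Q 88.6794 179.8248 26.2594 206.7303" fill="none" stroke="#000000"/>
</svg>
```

viewBox `0 0 312.5392 248.7029` with mm width/height → 1 unit = 1 mm. Flip: y_m = 248.7029 − y_svg.

**Shape 1** — `<path>` cubic bezier, stroke `#000000` → score (S541, F2742). Control points (SVG): P0=(169.4120,30.7710), P1=(156.6436,12.8207), P2=(96.0994,78.7303), P3=(101.1931,68.2145); sampled at t=k/5. Machine vertices: (169.4120,217.9319) → (156.9252,219.9212) → (138.4160,209.4778) → (119.3284,194.2954) → (105.1061,182.0677) → (101.1931,180.4884). Open path.

**Shape 2** — `<path>` quadratic bezier, stroke `#ff00ff` → cut (S888, F1666). Control points (SVG): P0=(252.7783,216.6102), P1=(290.1342,171.4299), P2=(258.2208,88.9784); sampled at t=k/5. Machine vertices: (252.7783,32.0927) → (264.9499,51.6557) → (271.5799,74.2003) → (272.6684,99.7267) → (268.2154,128.2347) → (258.2208,159.7245). Open path.

**Shape 3** — `<path>` open polyline, stroke `#000000` → score (S541, F2742). Machine vertices: (103.9037,202.8672) → (42.0252,158.6465) → (66.0652,140.4332) → (120.2532,30.2239) → (210.1743,20.7445) → (227.9806,167.0779). Open path.

**Shape 4** — `<path>` cubic bezier, stroke `#0000ff` → engrave (S171, F3427). Control points (SVG): P0=(131.7827,20.9134), P1=(123.1101,-2.2334), P2=(120.0183,189.2627), P3=(140.7864,171.9658); sampled at t=k/5. Machine vertices: (131.7827,227.7895) → (127.3951,219.3079) → (125.2242,179.6370) → (126.1476,129.1016) → (131.0425,88.0266) → (140.7864,76.7371). Open path.

**Shape 5** — `<polygon>` regular polygon, stroke `#ff00ff` → cut (S888, F1666). Machine vertices: (148.6379,201.5044) → (194.3264,165.5782) → (174.2770,111.0240) → (116.1973,113.2339) → (100.3514,169.1539) → (148.6379,201.5044). Closed: final G1 returns to the first vertex.

**Shape 6** — `<path>` quadratic bezier, stroke `#000000` → score (S541, F2742). Control points (SVG): P0=(196.9272,215.8727), P1=(88.6794,179.8248), P2=(26.2594,206.7303); sampled at t=k/5. Machine vertices: (196.9272,32.8302) → (155.4612,44.7312) → (117.6614,51.5960) → (83.5278,53.4245) → (53.0605,50.2167) → (26.2594,41.9726). Open path.

(Gcodetools for Inkscape — laser output)
G21
G90
G0 X169.4120 Y217.9319
M3 S541
G1 X156.9252 Y219.9212 F2742
G1 X138.4160 Y209.4778 F2742
G1 X119.3284 Y194.2954 F2742
G1 X105.1061 Y182.0677 F2742
G1 X101.1931 Y180.4884 F2742
M5
G0 X252.7783 Y32.0927
M3 S888
G1 X264.9499 Y51.6557 F1666
G1 X271.5799 Y74.2003 F1666
G1 X272.6684 Y99.7267 F1666
G1 X268.2154 Y128.2347 F1666
G1 X258.2208 Y159.7245 F1666
M5
G0 X103.9037 Y202.8672
M3 S541
G1 X42.0252 Y158.6465 F2742
G1 X66.0652 Y140.4332 F2742
G1 X120.2532 Y30.2239 F2742
G1 X210.1743 Y20.7445 F2742
G1 X227.9806 Y167.0779 F2742
M5
G0 X131.7827 Y227.7895
M3 S171
G1 X127.3951 Y219.3079 F3427
G1 X125.2242 Y179.6370 F3427
G1 X126.1476 Y129.1016 F3427
G1 X131.0425 Y88.0266 F3427
G1 X140.7864 Y76.7371 F3427
M5
G0 X148.6379 Y201.5044
M3 S888
G1 X194.3264 Y165.5782 F1666
G1 X174.2770 Y111.0240 F1666
G1 X116.1973 Y113.2339 F1666
G1 X100.3514 Y169.1539 F1666
G1 X148.6379 Y201.5044 F1666
M5
G0 X196.9272 Y32.8302
M3 S541
G1 X155.4612 Y44.7312 F2742
G1 X117.6614 Y51.5960 F2742
G1 X83.5278 Y53.4245 F2742
G1 X53.0605 Y50.2167 F2742
G1 X26.2594 Y41.9726 F2742
M5
G0 X0.0000 Y0.0000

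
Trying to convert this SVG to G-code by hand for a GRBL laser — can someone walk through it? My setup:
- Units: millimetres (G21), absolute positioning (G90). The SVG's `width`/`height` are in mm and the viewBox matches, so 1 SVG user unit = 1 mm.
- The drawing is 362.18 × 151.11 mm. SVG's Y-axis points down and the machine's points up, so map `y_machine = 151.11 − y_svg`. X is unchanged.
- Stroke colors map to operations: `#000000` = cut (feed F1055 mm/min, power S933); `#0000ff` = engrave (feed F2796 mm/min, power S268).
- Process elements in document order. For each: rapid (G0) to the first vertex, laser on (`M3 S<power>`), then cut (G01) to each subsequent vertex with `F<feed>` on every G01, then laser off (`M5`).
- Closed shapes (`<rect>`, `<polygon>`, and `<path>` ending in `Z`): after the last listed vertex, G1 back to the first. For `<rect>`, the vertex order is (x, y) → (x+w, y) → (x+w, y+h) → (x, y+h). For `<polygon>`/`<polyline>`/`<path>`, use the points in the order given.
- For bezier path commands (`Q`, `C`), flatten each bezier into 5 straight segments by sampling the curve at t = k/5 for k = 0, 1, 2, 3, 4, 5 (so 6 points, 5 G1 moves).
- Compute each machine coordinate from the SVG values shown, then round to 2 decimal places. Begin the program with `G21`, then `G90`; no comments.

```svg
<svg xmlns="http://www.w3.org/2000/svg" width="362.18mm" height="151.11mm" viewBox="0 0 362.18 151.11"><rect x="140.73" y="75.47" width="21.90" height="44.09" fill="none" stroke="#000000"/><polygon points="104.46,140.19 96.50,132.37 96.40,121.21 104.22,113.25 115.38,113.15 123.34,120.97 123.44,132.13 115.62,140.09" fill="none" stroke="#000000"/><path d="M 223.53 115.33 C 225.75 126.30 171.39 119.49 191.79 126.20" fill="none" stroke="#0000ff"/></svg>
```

Since the viewBox matches the mm dimensions, user units are millimetres directly. The only transform is the Y-flip y_m = 151.11 − y_svg.

Shape 1 is a rectangle drawn with `<rect>`. Its stroke #000000 means cut at S933, F1055. After flipping Y the toolpath is (140.73,75.64) → (162.63,75.64) → (162.63,31.55) → (140.73,31.55) → (140.73,75.64), returning to the start.

Shape 2 is a regular polygon drawn with `<polygon>`. Its stroke #000000 means cut at S933, F1055. After flipping Y the toolpath is (104.46,10.92) → (96.50,18.74) → (96.40,29.90) → (104.22,37.86) → (115.38,37.96) → (123.34,30.14) → (123.44,18.98) → (115.62,11.02) → (104.46,10.92), returning to the start.

Shape 3 is a cubic bezier drawn with `<path>`. Its stroke #0000ff means engrave at S268, F2796. After flipping Y the toolpath is (223.53,35.78) → (219.12,31.08) → (207.44,29.15) → (194.79,28.48) → (187.47,27.56) → (191.79,24.91).

G21
G90
G0 X140.73 Y75.64
M3 S933
G01 X162.63 Y75.64 F1055
G01 X162.63 Y31.55 F1055
G01 X140.73 Y31.55 F1055
G01 X140.73 Y75.64 F1055
M5
G0 X104.46 Y10.92
M3 S933
G01 X96.50 Y18.74 F1055
G01 X96.40 Y29.90 F1055
G01 X104.22 Y37.86 F1055
G01 X115.38 Y37.96 F1055
G01 X123.34 Y30.14 F1055
G01 X123.44 Y18.98 F1055
G01 X115.62 Y11.02 F1055
G01 X104.46 Y10.92 F1055
M5
G0 X223.53 Y35.78
M3 S268
G01 X219.12 Y31.08 F2796
G01 X207.44 Y29.15 F2796
G01 X194.79 Y28.48 F2796
G01 X187.47 Y27.56 F2796
G01 X191.79 Y24.91 F2796
M5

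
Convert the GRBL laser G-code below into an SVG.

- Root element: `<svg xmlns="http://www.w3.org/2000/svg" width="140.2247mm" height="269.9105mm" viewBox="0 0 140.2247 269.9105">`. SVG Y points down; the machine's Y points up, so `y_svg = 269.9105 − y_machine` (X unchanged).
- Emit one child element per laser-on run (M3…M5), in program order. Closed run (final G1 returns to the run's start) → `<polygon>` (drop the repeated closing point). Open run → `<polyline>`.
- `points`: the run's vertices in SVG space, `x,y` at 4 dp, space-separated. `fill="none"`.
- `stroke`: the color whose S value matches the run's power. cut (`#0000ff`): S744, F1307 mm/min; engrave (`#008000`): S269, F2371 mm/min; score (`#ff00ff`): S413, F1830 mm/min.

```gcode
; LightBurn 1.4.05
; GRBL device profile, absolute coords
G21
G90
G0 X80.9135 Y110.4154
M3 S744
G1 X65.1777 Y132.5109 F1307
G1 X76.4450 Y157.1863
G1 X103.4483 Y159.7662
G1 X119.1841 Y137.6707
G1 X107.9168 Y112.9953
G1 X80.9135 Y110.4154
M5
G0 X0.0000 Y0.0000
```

<svg xmlns="http://www.w3.org/2000/svg" width="140.2247mm" height="269.9105mm" viewBox="0 0 140.2247 269.9105">
  <polygon points="80.9135,159.4951 65.1777,137.3996 76.4450,112.7242 103.4483,110.1443 119.1841,132.2398 107.9168,156.9152" fill="none" stroke="#0000ff"/>
</svg>

Each laser-on run becomes one SVG element. Flip Y back into SVG space with y_svg = 269.9105 − y_machine. Every run uses S744, so all elements get stroke `#0000ff` (cut).

Run 1: The run returns to its start, so emit a `<polygon>` with points (Y-flipped): 80.9135,159.4951 65.1777,137.3996 76.4450,112.7242 103.4483,110.1443 119.1841,132.2398 107.9168,156.9152.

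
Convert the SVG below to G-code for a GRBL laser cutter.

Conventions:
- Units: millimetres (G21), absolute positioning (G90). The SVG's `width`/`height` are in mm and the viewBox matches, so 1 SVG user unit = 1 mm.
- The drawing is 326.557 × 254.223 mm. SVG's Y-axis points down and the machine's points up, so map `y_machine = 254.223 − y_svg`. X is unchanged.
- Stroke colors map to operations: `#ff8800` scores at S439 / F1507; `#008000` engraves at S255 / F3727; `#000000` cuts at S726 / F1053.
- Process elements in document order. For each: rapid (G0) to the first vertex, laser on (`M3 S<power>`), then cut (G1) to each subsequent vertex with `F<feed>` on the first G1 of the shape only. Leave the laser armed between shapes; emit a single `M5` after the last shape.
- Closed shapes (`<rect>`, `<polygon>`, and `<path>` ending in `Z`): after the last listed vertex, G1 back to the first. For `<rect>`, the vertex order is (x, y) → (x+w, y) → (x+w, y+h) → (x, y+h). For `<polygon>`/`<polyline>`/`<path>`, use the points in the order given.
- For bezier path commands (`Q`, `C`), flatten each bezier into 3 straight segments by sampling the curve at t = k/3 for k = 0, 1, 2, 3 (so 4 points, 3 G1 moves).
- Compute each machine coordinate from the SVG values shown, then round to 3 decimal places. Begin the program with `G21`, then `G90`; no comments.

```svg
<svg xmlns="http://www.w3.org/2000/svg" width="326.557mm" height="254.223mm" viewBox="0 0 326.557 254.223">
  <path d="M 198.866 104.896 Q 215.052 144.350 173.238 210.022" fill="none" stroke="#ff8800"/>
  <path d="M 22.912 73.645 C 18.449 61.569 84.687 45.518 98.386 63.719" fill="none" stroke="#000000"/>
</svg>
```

G21
G90
G0 X198.866 Y149.327
M3 S439
G1 X203.212 Y120.111 F1507
G1 X194.670 Y85.069
G1 X173.238 Y44.201
G0 X22.912 Y180.578
M3 S726
G1 X37.452 Y192.563 F1053
G1 X71.738 Y198.703
G1 X98.386 Y190.504
M5

viewBox `0 0 326.557 254.223` with mm width/height → 1 unit = 1 mm. Flip: y_m = 254.223 − y_svg.

**Shape 1** — `<path>` quadratic bezier, stroke `#ff8800` → score (S439, F1507). Control points (SVG): P0=(198.866,104.896), P1=(215.052,144.350), P2=(173.238,210.022); sampled at t=k/3. Machine vertices: (198.866,149.327) → (203.212,120.111) → (194.670,85.069) → (173.238,44.201). Open path.

**Shape 2** — `<path>` cubic bezier, stroke `#000000` → cut (S726, F1053). Control points (SVG): P0=(22.912,73.645), P1=(18.449,61.569), P2=(84.687,45.518), P3=(98.386,63.719); sampled at t=k/3. Machine vertices: (22.912,180.578) → (37.452,192.563) → (71.738,198.703) → (98.386,190.504). Open path.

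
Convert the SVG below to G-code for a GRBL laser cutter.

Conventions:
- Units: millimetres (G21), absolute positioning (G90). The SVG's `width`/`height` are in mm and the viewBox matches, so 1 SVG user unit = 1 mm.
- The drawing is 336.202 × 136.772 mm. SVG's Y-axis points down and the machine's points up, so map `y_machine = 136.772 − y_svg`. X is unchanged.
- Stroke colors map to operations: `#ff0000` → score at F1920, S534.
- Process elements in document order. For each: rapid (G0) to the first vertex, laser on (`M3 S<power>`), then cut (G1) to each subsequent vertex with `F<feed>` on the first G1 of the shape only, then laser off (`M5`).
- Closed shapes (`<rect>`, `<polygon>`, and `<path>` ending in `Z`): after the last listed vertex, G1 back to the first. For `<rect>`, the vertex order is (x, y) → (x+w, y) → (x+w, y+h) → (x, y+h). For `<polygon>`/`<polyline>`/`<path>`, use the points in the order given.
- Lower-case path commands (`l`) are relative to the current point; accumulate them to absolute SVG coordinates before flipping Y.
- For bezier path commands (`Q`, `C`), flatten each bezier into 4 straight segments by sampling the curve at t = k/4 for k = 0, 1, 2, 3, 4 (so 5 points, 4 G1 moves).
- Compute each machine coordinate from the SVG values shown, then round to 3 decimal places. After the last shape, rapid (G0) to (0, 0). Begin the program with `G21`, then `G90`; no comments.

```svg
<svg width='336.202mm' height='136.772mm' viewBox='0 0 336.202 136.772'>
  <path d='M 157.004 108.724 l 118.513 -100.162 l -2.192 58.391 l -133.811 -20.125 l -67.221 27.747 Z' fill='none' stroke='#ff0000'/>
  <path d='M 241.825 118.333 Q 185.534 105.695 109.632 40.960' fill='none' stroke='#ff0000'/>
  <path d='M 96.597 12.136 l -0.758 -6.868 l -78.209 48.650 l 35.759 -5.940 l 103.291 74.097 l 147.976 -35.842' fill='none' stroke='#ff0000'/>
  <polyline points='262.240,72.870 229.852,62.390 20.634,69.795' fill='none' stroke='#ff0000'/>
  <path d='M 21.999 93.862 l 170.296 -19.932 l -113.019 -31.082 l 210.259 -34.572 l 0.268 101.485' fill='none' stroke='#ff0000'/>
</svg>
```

G21
G90
G0 X157.004 Y28.048
M3 S534
G1 X275.517 Y128.210 F1920
G1 X273.325 Y69.819
G1 X139.514 Y89.944
G1 X72.293 Y62.197
G1 X157.004 Y28.048
M5
G0 X241.825 Y18.439
M3 S534
G1 X212.454 Y28.014 F1920
G1 X180.631 Y44.101
G1 X146.357 Y66.701
G1 X109.632 Y95.812
M5
G0 X96.597 Y124.636
M3 S534
G1 X95.839 Y131.504 F1920
G1 X17.630 Y82.854
G1 X53.389 Y88.794
G1 X156.680 Y14.697
G1 X304.656 Y50.539
M5
G0 X262.240 Y63.902
M3 S534
G1 X229.852 Y74.382 F1920
G1 X20.634 Y66.977
M5
G0 X21.999 Y42.910
M3 S534
G1 X192.295 Y62.842 F1920
G1 X79.276 Y93.924
G1 X289.535 Y128.496
G1 X289.803 Y27.011
M5
G0 X0.000 Y0.000

Since the viewBox matches the mm dimensions, user units are millimetres directly. The only transform is the Y-flip y_m = 136.772 − y_svg.

Shape 1 is a closed polygon drawn with `<path>`. Its stroke #ff0000 means score at S534, F1920. After flipping Y the toolpath is (157.004,28.048) → (275.517,128.210) → (273.325,69.819) → (139.514,89.944) → (72.293,62.197) → (157.004,28.048), returning to the start.

Shape 2 is a quadratic bezier drawn with `<path>`. Its stroke #ff0000 means score at S534, F1920. After flipping Y the toolpath is (241.825,18.439) → (212.454,28.014) → (180.631,44.101) → (146.357,66.701) → (109.632,95.812).

Shape 3 is a open polyline drawn with `<path>`. Its stroke #ff0000 means score at S534, F1920. After flipping Y the toolpath is (96.597,124.636) → (95.839,131.504) → (17.630,82.854) → (53.389,88.794) → (156.680,14.697) → (304.656,50.539).

Shape 4 is a open polyline drawn with `<polyline>`. Its stroke #ff0000 means score at S534, F1920. After flipping Y the toolpath is (262.240,63.902) → (229.852,74.382) → (20.634,66.977).

Shape 5 is a open polyline drawn with `<path>`. Its stroke #ff0000 means score at S534, F1920. After flipping Y the toolpath is (21.999,42.910) → (192.295,62.842) → (79.276,93.924) → (289.535,128.496) → (289.803,27.011).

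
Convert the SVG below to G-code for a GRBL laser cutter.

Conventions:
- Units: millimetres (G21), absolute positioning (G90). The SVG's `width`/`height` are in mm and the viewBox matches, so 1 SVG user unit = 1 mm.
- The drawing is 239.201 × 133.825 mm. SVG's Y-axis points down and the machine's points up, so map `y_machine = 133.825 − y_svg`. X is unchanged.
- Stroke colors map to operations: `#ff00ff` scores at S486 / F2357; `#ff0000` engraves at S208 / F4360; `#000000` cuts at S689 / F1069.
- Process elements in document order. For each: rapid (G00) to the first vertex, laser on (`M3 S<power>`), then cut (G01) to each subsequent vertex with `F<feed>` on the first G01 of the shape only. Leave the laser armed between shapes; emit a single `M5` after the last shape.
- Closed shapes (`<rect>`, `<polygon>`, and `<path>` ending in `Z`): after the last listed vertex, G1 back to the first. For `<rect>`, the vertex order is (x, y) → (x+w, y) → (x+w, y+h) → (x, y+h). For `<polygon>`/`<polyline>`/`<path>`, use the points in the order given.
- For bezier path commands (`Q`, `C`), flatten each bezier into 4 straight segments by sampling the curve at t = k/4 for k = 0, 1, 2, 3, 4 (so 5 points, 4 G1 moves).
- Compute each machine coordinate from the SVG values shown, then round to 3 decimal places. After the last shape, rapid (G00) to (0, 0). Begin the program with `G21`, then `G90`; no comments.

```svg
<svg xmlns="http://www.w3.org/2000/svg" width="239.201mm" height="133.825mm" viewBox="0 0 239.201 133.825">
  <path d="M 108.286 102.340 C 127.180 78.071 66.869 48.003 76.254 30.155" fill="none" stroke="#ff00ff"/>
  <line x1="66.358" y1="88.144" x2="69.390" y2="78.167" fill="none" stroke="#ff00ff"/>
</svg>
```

G21
G90
G00 X108.286 Y31.485
M3 S486
G01 X109.932 Y50.493 F2357
G01 X95.836 Y69.985
G01 X79.957 Y88.274
G01 X76.254 Y103.670
G00 X66.358 Y45.681
M3 S486
G01 X69.390 Y55.658 F2357
M5
G00 X0.000 Y0.000

1 u = 1 mm; y_m = 133.825 − y.

[1] `<path>` cubic bezier, #ff00ff→score S486 F2357: (108.286,31.485) → (109.932,50.493) → (95.836,69.985) → (79.957,88.274) → (76.254,103.670)

[2] `<line>` line segment, #ff00ff→score S486 F2357: (66.358,45.681) → (69.390,55.658)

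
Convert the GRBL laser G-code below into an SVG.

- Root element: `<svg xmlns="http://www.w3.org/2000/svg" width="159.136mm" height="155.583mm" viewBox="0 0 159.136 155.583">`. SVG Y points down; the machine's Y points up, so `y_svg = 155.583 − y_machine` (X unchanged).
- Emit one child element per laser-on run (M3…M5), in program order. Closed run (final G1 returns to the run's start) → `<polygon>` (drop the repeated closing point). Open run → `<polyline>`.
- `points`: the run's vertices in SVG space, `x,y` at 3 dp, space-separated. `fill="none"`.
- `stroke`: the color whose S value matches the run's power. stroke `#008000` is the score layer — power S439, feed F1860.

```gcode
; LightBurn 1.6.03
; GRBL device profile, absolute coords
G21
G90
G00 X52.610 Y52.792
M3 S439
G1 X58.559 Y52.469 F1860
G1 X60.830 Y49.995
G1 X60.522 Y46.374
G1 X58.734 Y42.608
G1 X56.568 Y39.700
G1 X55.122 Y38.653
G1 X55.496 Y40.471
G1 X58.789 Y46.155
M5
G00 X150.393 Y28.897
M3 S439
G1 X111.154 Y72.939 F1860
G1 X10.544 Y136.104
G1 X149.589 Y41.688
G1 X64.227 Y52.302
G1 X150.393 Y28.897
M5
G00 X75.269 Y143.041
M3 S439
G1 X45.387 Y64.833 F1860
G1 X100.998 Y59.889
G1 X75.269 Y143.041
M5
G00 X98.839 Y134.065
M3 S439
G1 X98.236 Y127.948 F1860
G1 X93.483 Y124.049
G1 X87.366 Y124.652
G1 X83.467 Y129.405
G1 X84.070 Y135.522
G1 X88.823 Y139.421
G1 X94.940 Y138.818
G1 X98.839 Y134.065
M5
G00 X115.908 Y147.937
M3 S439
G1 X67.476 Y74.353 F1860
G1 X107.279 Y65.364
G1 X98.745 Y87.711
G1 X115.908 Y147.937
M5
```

<svg xmlns="http://www.w3.org/2000/svg" width="159.136mm" height="155.583mm" viewBox="0 0 159.136 155.583">
  <polyline points="52.610,102.791 58.559,103.114 60.830,105.588 60.522,109.209 58.734,112.975 56.568,115.883 55.122,116.930 55.496,115.112 58.789,109.428" fill="none" stroke="#008000"/>
  <polygon points="150.393,126.686 111.154,82.644 10.544,19.479 149.589,113.895 64.227,103.281" fill="none" stroke="#008000"/>
  <polygon points="75.269,12.542 45.387,90.750 100.998,95.694" fill="none" stroke="#008000"/>
  <polygon points="98.839,21.518 98.236,27.635 93.483,31.534 87.366,30.931 83.467,26.178 84.070,20.061 88.823,16.162 94.940,16.765" fill="none" stroke="#008000"/>
  <polygon points="115.908,7.646 67.476,81.230 107.279,90.219 98.745,67.872" fill="none" stroke="#008000"/>
</svg>

y_svg = 155.583 − y_m. Every run uses S439, so all elements get stroke `#008000` (score).

[1] open run; points: 52.610,102.791 58.559,103.114 60.830,105.588 60.522,109.209 58.734,112.975 56.568,115.883 55.122,116.930 55.496,115.112 58.789,109.428

[2] closed run; points: 150.393,126.686 111.154,82.644 10.544,19.479 149.589,113.895 64.227,103.281

[3] closed run; points: 75.269,12.542 45.387,90.750 100.998,95.694

[4] closed run; points: 98.839,21.518 98.236,27.635 93.483,31.534 87.366,30.931 83.467,26.178 84.070,20.061 88.823,16.162 94.940,16.765

[5] closed run; points: 115.908,7.646 67.476,81.230 107.279,90.219 98.745,67.872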